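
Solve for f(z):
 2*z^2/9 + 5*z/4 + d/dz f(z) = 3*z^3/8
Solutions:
 f(z) = C1 + 3*z^4/32 - 2*z^3/27 - 5*z^2/8


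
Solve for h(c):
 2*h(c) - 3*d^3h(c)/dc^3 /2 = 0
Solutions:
 h(c) = C3*exp(6^(2/3)*c/3) + (C1*sin(2^(2/3)*3^(1/6)*c/2) + C2*cos(2^(2/3)*3^(1/6)*c/2))*exp(-6^(2/3)*c/6)


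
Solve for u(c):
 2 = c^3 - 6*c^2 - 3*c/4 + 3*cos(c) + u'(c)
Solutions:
 u(c) = C1 - c^4/4 + 2*c^3 + 3*c^2/8 + 2*c - 3*sin(c)


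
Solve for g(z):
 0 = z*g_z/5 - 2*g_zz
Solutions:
 g(z) = C1 + C2*erfi(sqrt(5)*z/10)


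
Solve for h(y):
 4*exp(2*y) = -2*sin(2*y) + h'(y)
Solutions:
 h(y) = C1 + 2*exp(2*y) - cos(2*y)


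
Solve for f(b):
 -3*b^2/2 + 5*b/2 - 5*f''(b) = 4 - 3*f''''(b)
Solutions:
 f(b) = C1 + C2*b + C3*exp(-sqrt(15)*b/3) + C4*exp(sqrt(15)*b/3) - b^4/40 + b^3/12 - 29*b^2/50


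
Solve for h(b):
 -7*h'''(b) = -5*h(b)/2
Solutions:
 h(b) = C3*exp(14^(2/3)*5^(1/3)*b/14) + (C1*sin(14^(2/3)*sqrt(3)*5^(1/3)*b/28) + C2*cos(14^(2/3)*sqrt(3)*5^(1/3)*b/28))*exp(-14^(2/3)*5^(1/3)*b/28)


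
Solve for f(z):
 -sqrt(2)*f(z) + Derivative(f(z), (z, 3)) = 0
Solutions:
 f(z) = C3*exp(2^(1/6)*z) + (C1*sin(2^(1/6)*sqrt(3)*z/2) + C2*cos(2^(1/6)*sqrt(3)*z/2))*exp(-2^(1/6)*z/2)


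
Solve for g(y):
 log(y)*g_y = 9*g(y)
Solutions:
 g(y) = C1*exp(9*li(y))


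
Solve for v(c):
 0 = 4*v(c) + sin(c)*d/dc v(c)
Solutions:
 v(c) = C1*(cos(c)^2 + 2*cos(c) + 1)/(cos(c)^2 - 2*cos(c) + 1)


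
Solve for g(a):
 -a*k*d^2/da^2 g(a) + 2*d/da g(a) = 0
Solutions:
 g(a) = C1 + a^(((re(k) + 2)*re(k) + im(k)^2)/(re(k)^2 + im(k)^2))*(C2*sin(2*log(a)*Abs(im(k))/(re(k)^2 + im(k)^2)) + C3*cos(2*log(a)*im(k)/(re(k)^2 + im(k)^2)))


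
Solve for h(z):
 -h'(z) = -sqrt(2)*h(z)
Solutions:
 h(z) = C1*exp(sqrt(2)*z)


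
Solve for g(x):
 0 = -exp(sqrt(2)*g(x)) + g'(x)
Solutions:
 g(x) = sqrt(2)*(2*log(-1/(C1 + x)) - log(2))/4


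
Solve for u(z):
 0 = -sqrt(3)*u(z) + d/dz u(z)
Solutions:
 u(z) = C1*exp(sqrt(3)*z)


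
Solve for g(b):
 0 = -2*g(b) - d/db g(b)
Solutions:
 g(b) = C1*exp(-2*b)


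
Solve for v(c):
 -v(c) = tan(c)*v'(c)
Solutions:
 v(c) = C1/sin(c)


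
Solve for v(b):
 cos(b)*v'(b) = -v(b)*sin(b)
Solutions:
 v(b) = C1*cos(b)


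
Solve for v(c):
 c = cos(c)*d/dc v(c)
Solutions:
 v(c) = C1 + Integral(c/cos(c), c)


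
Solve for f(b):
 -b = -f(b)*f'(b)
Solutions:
 f(b) = -sqrt(C1 + b^2)
 f(b) = sqrt(C1 + b^2)


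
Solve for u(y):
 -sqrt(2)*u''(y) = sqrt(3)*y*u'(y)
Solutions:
 u(y) = C1 + C2*erf(6^(1/4)*y/2)


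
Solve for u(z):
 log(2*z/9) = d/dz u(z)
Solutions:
 u(z) = C1 + z*log(z) + z*log(2/9) - z


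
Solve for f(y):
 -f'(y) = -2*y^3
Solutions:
 f(y) = C1 + y^4/2


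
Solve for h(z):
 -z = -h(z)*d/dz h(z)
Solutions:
 h(z) = -sqrt(C1 + z^2)
 h(z) = sqrt(C1 + z^2)


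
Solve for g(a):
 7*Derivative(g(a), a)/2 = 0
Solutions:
 g(a) = C1


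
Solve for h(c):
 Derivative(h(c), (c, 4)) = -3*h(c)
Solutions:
 h(c) = (C1*sin(sqrt(2)*3^(1/4)*c/2) + C2*cos(sqrt(2)*3^(1/4)*c/2))*exp(-sqrt(2)*3^(1/4)*c/2) + (C3*sin(sqrt(2)*3^(1/4)*c/2) + C4*cos(sqrt(2)*3^(1/4)*c/2))*exp(sqrt(2)*3^(1/4)*c/2)


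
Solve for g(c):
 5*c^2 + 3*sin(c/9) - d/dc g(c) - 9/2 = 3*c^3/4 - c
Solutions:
 g(c) = C1 - 3*c^4/16 + 5*c^3/3 + c^2/2 - 9*c/2 - 27*cos(c/9)


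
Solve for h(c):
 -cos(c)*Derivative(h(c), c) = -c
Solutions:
 h(c) = C1 + Integral(c/cos(c), c)


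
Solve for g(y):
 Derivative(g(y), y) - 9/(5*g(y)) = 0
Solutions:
 g(y) = -sqrt(C1 + 90*y)/5
 g(y) = sqrt(C1 + 90*y)/5


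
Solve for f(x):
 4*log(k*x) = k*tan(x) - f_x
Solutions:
 f(x) = C1 - k*log(cos(x)) - 4*x*log(k*x) + 4*x


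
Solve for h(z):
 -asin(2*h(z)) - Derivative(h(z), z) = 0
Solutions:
 Integral(1/asin(2*_y), (_y, h(z))) = C1 - z


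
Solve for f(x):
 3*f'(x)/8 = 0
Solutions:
 f(x) = C1


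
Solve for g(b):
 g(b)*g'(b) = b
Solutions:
 g(b) = -sqrt(C1 + b^2)
 g(b) = sqrt(C1 + b^2)


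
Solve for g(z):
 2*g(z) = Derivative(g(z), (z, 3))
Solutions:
 g(z) = C3*exp(2^(1/3)*z) + (C1*sin(2^(1/3)*sqrt(3)*z/2) + C2*cos(2^(1/3)*sqrt(3)*z/2))*exp(-2^(1/3)*z/2)


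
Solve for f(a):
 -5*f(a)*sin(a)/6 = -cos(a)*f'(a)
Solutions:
 f(a) = C1/cos(a)^(5/6)


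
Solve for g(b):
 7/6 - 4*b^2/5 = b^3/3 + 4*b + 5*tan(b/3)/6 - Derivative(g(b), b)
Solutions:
 g(b) = C1 + b^4/12 + 4*b^3/15 + 2*b^2 - 7*b/6 - 5*log(cos(b/3))/2


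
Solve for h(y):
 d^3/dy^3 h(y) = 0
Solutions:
 h(y) = C1 + C2*y + C3*y^2


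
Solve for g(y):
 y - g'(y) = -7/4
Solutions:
 g(y) = C1 + y^2/2 + 7*y/4


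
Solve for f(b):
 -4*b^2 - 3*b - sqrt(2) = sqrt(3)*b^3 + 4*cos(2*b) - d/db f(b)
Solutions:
 f(b) = C1 + sqrt(3)*b^4/4 + 4*b^3/3 + 3*b^2/2 + sqrt(2)*b + 2*sin(2*b)


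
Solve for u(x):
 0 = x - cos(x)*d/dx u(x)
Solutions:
 u(x) = C1 + Integral(x/cos(x), x)


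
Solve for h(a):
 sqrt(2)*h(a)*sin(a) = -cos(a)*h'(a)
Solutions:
 h(a) = C1*cos(a)^(sqrt(2))


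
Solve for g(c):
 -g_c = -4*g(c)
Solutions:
 g(c) = C1*exp(4*c)


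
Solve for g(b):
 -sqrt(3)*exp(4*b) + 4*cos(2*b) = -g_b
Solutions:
 g(b) = C1 + sqrt(3)*exp(4*b)/4 - 2*sin(2*b)


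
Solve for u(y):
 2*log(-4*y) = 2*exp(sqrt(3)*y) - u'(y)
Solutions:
 u(y) = C1 - 2*y*log(-y) + 2*y*(1 - 2*log(2)) + 2*sqrt(3)*exp(sqrt(3)*y)/3


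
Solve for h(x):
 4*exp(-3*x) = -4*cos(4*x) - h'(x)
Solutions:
 h(x) = C1 - sin(4*x) + 4*exp(-3*x)/3


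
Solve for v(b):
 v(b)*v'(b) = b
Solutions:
 v(b) = -sqrt(C1 + b^2)
 v(b) = sqrt(C1 + b^2)


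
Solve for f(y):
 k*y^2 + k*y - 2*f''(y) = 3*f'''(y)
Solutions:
 f(y) = C1 + C2*y + C3*exp(-2*y/3) + k*y^4/24 - k*y^3/6 + 3*k*y^2/4


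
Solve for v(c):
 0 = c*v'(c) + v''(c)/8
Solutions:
 v(c) = C1 + C2*erf(2*c)


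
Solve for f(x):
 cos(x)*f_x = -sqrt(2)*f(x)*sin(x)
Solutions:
 f(x) = C1*cos(x)^(sqrt(2))


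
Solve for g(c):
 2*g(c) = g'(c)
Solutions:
 g(c) = C1*exp(2*c)


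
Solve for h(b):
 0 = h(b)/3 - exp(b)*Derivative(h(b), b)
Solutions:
 h(b) = C1*exp(-exp(-b)/3)


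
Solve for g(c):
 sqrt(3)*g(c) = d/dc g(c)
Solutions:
 g(c) = C1*exp(sqrt(3)*c)


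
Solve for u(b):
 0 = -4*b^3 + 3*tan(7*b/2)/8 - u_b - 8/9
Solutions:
 u(b) = C1 - b^4 - 8*b/9 - 3*log(cos(7*b/2))/28


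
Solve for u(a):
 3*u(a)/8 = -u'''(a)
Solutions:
 u(a) = C3*exp(-3^(1/3)*a/2) + (C1*sin(3^(5/6)*a/4) + C2*cos(3^(5/6)*a/4))*exp(3^(1/3)*a/4)


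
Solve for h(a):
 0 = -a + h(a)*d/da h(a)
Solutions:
 h(a) = -sqrt(C1 + a^2)
 h(a) = sqrt(C1 + a^2)


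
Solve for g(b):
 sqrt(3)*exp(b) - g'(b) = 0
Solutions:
 g(b) = C1 + sqrt(3)*exp(b)


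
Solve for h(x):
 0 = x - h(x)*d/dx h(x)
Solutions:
 h(x) = -sqrt(C1 + x^2)
 h(x) = sqrt(C1 + x^2)


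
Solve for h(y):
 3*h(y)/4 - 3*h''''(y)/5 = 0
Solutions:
 h(y) = C1*exp(-sqrt(2)*5^(1/4)*y/2) + C2*exp(sqrt(2)*5^(1/4)*y/2) + C3*sin(sqrt(2)*5^(1/4)*y/2) + C4*cos(sqrt(2)*5^(1/4)*y/2)


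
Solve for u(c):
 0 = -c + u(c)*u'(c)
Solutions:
 u(c) = -sqrt(C1 + c^2)
 u(c) = sqrt(C1 + c^2)


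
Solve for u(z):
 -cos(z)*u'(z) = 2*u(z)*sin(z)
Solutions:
 u(z) = C1*cos(z)^2


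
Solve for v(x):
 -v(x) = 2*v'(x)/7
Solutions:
 v(x) = C1*exp(-7*x/2)


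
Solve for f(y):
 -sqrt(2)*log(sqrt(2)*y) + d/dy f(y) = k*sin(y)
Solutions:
 f(y) = C1 - k*cos(y) + sqrt(2)*y*(log(y) - 1) + sqrt(2)*y*log(2)/2


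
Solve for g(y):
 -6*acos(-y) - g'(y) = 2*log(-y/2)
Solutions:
 g(y) = C1 - 2*y*log(-y) - 6*y*acos(-y) + 2*y*log(2) + 2*y - 6*sqrt(1 - y^2)


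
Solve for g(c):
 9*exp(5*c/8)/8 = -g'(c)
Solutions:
 g(c) = C1 - 9*exp(5*c/8)/5


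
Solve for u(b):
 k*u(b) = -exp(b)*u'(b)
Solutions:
 u(b) = C1*exp(k*exp(-b))


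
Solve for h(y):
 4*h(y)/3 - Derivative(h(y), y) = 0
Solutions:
 h(y) = C1*exp(4*y/3)


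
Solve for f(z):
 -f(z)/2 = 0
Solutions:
 f(z) = 0


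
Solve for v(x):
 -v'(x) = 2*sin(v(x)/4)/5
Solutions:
 2*x/5 + 2*log(cos(v(x)/4) - 1) - 2*log(cos(v(x)/4) + 1) = C1


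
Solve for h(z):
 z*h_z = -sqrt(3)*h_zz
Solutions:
 h(z) = C1 + C2*erf(sqrt(2)*3^(3/4)*z/6)


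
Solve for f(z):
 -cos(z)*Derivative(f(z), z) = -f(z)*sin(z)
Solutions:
 f(z) = C1/cos(z)


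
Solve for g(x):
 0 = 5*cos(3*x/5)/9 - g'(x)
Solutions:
 g(x) = C1 + 25*sin(3*x/5)/27


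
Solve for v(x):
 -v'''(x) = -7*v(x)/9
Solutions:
 v(x) = C3*exp(21^(1/3)*x/3) + (C1*sin(3^(5/6)*7^(1/3)*x/6) + C2*cos(3^(5/6)*7^(1/3)*x/6))*exp(-21^(1/3)*x/6)


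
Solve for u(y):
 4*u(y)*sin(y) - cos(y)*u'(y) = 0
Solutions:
 u(y) = C1/cos(y)^4


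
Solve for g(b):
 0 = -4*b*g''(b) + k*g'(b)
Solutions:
 g(b) = C1 + b^(re(k)/4 + 1)*(C2*sin(log(b)*Abs(im(k))/4) + C3*cos(log(b)*im(k)/4))


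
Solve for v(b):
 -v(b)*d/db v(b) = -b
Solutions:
 v(b) = -sqrt(C1 + b^2)
 v(b) = sqrt(C1 + b^2)


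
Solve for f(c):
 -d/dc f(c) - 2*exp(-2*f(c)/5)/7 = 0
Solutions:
 f(c) = 5*log(-sqrt(C1 - 2*c)) - 5*log(35) + 5*log(70)/2
 f(c) = 5*log(C1 - 2*c)/2 - 5*log(35) + 5*log(70)/2


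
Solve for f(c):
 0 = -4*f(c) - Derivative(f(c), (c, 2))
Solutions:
 f(c) = C1*sin(2*c) + C2*cos(2*c)


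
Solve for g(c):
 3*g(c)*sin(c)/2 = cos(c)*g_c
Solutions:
 g(c) = C1/cos(c)^(3/2)


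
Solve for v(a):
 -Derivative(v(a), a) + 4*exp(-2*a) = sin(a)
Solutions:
 v(a) = C1 + cos(a) - 2*exp(-2*a)


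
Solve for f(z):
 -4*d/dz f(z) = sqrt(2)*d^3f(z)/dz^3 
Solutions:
 f(z) = C1 + C2*sin(2^(3/4)*z) + C3*cos(2^(3/4)*z)


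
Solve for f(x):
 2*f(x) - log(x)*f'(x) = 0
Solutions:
 f(x) = C1*exp(2*li(x))


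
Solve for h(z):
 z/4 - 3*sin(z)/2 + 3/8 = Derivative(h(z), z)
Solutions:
 h(z) = C1 + z^2/8 + 3*z/8 + 3*cos(z)/2


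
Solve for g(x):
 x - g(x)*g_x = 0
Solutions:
 g(x) = -sqrt(C1 + x^2)
 g(x) = sqrt(C1 + x^2)


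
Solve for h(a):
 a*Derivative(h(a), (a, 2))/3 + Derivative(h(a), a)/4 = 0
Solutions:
 h(a) = C1 + C2*a^(1/4)


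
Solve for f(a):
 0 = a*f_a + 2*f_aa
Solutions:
 f(a) = C1 + C2*erf(a/2)


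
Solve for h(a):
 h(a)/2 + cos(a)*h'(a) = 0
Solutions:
 h(a) = C1*(sin(a) - 1)^(1/4)/(sin(a) + 1)^(1/4)


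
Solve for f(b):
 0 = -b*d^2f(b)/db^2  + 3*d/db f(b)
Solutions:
 f(b) = C1 + C2*b^4


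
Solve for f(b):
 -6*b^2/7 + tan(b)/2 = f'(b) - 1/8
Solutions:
 f(b) = C1 - 2*b^3/7 + b/8 - log(cos(b))/2


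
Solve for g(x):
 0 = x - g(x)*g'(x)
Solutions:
 g(x) = -sqrt(C1 + x^2)
 g(x) = sqrt(C1 + x^2)


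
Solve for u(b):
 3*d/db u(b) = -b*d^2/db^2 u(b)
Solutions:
 u(b) = C1 + C2/b^2


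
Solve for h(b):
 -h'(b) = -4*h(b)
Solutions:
 h(b) = C1*exp(4*b)


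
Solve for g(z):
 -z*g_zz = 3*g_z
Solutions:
 g(z) = C1 + C2/z^2


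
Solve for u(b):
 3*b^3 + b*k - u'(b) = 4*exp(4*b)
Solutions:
 u(b) = C1 + 3*b^4/4 + b^2*k/2 - exp(4*b)


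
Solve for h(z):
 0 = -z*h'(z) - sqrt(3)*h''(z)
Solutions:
 h(z) = C1 + C2*erf(sqrt(2)*3^(3/4)*z/6)


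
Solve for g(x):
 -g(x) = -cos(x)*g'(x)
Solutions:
 g(x) = C1*sqrt(sin(x) + 1)/sqrt(sin(x) - 1)


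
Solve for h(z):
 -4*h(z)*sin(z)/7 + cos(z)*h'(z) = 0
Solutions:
 h(z) = C1/cos(z)^(4/7)


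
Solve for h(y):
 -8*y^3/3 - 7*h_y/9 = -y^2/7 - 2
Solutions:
 h(y) = C1 - 6*y^4/7 + 3*y^3/49 + 18*y/7


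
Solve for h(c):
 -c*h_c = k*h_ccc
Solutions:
 h(c) = C1 + Integral(C2*airyai(c*(-1/k)^(1/3)) + C3*airybi(c*(-1/k)^(1/3)), c)


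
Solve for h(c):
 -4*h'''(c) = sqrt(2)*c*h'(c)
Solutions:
 h(c) = C1 + Integral(C2*airyai(-sqrt(2)*c/2) + C3*airybi(-sqrt(2)*c/2), c)


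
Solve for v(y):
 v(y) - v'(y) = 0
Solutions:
 v(y) = C1*exp(y)


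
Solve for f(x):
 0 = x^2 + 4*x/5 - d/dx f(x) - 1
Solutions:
 f(x) = C1 + x^3/3 + 2*x^2/5 - x


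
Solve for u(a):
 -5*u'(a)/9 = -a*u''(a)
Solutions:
 u(a) = C1 + C2*a^(14/9)


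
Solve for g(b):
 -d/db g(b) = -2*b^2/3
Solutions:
 g(b) = C1 + 2*b^3/9


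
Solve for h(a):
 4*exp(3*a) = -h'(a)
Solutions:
 h(a) = C1 - 4*exp(3*a)/3


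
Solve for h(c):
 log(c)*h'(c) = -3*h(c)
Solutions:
 h(c) = C1*exp(-3*li(c))


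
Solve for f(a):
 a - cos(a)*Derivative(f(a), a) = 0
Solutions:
 f(a) = C1 + Integral(a/cos(a), a)


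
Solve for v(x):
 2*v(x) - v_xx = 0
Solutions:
 v(x) = C1*exp(-sqrt(2)*x) + C2*exp(sqrt(2)*x)


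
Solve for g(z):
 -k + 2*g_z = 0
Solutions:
 g(z) = C1 + k*z/2


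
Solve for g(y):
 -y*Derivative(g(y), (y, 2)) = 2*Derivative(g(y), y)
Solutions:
 g(y) = C1 + C2/y


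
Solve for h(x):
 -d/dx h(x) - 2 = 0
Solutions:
 h(x) = C1 - 2*x


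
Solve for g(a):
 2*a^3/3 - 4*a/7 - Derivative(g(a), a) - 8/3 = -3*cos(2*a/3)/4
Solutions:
 g(a) = C1 + a^4/6 - 2*a^2/7 - 8*a/3 + 9*sin(2*a/3)/8


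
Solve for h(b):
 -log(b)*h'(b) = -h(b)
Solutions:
 h(b) = C1*exp(li(b))


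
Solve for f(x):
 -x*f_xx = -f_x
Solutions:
 f(x) = C1 + C2*x^2


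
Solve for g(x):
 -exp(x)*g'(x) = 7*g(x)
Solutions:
 g(x) = C1*exp(7*exp(-x))


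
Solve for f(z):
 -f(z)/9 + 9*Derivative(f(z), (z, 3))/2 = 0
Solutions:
 f(z) = C3*exp(2^(1/3)*3^(2/3)*z/9) + (C1*sin(2^(1/3)*3^(1/6)*z/6) + C2*cos(2^(1/3)*3^(1/6)*z/6))*exp(-2^(1/3)*3^(2/3)*z/18)


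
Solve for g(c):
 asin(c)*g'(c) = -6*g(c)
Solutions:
 g(c) = C1*exp(-6*Integral(1/asin(c), c))


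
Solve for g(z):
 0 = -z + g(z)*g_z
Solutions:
 g(z) = -sqrt(C1 + z^2)
 g(z) = sqrt(C1 + z^2)


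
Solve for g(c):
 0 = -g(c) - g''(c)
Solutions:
 g(c) = C1*sin(c) + C2*cos(c)


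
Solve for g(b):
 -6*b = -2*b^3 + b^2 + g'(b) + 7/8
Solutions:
 g(b) = C1 + b^4/2 - b^3/3 - 3*b^2 - 7*b/8


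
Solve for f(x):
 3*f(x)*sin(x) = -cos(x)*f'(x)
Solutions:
 f(x) = C1*cos(x)^3


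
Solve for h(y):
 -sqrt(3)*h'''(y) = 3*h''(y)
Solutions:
 h(y) = C1 + C2*y + C3*exp(-sqrt(3)*y)


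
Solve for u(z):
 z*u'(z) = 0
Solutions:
 u(z) = C1


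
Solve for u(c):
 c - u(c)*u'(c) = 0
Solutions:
 u(c) = -sqrt(C1 + c^2)
 u(c) = sqrt(C1 + c^2)


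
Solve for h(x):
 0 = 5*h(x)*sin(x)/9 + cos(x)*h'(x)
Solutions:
 h(x) = C1*cos(x)^(5/9)


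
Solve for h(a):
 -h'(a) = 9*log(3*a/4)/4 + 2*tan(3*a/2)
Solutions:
 h(a) = C1 - 9*a*log(a)/4 - 9*a*log(3)/4 + 9*a/4 + 9*a*log(2)/2 + 4*log(cos(3*a/2))/3


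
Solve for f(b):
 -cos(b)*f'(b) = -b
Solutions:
 f(b) = C1 + Integral(b/cos(b), b)


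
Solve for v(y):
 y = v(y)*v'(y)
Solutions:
 v(y) = -sqrt(C1 + y^2)
 v(y) = sqrt(C1 + y^2)


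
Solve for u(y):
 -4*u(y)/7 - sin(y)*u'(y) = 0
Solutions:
 u(y) = C1*(cos(y) + 1)^(2/7)/(cos(y) - 1)^(2/7)


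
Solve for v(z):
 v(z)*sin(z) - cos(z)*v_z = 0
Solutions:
 v(z) = C1/cos(z)


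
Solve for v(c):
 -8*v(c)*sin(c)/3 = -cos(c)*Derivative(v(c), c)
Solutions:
 v(c) = C1/cos(c)^(8/3)


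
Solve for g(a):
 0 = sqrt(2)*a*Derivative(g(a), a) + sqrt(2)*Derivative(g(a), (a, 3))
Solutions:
 g(a) = C1 + Integral(C2*airyai(-a) + C3*airybi(-a), a)


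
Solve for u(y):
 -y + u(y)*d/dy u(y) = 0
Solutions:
 u(y) = -sqrt(C1 + y^2)
 u(y) = sqrt(C1 + y^2)


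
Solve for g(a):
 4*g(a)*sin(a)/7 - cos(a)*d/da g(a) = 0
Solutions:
 g(a) = C1/cos(a)^(4/7)


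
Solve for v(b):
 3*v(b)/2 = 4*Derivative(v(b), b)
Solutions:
 v(b) = C1*exp(3*b/8)


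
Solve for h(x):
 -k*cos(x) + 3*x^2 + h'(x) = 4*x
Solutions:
 h(x) = C1 + k*sin(x) - x^3 + 2*x^2


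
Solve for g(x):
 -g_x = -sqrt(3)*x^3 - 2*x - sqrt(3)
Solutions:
 g(x) = C1 + sqrt(3)*x^4/4 + x^2 + sqrt(3)*x


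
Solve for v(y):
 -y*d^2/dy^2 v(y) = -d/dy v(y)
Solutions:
 v(y) = C1 + C2*y^2


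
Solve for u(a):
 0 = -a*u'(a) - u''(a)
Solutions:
 u(a) = C1 + C2*erf(sqrt(2)*a/2)


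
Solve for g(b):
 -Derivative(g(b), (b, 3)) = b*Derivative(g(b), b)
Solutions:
 g(b) = C1 + Integral(C2*airyai(-b) + C3*airybi(-b), b)


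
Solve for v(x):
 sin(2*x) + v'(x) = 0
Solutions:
 v(x) = C1 + cos(2*x)/2


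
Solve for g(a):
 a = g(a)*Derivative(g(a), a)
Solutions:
 g(a) = -sqrt(C1 + a^2)
 g(a) = sqrt(C1 + a^2)


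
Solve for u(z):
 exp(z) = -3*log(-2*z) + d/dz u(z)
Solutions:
 u(z) = C1 + 3*z*log(-z) + 3*z*(-1 + log(2)) + exp(z)


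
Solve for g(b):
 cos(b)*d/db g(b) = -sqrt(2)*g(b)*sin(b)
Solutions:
 g(b) = C1*cos(b)^(sqrt(2))


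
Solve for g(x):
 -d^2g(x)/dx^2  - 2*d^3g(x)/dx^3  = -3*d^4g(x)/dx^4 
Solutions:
 g(x) = C1 + C2*x + C3*exp(-x/3) + C4*exp(x)


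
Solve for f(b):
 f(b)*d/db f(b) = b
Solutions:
 f(b) = -sqrt(C1 + b^2)
 f(b) = sqrt(C1 + b^2)


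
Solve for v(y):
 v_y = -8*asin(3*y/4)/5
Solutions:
 v(y) = C1 - 8*y*asin(3*y/4)/5 - 8*sqrt(16 - 9*y^2)/15


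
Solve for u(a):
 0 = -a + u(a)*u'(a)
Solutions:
 u(a) = -sqrt(C1 + a^2)
 u(a) = sqrt(C1 + a^2)


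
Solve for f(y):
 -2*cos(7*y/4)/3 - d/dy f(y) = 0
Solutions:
 f(y) = C1 - 8*sin(7*y/4)/21


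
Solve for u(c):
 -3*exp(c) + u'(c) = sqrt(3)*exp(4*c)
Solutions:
 u(c) = C1 + sqrt(3)*exp(4*c)/4 + 3*exp(c)


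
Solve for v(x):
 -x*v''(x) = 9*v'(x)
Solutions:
 v(x) = C1 + C2/x^8


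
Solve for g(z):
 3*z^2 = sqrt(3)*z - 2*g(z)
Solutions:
 g(z) = z*(-3*z + sqrt(3))/2


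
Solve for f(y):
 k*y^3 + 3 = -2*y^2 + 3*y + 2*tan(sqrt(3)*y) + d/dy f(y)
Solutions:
 f(y) = C1 + k*y^4/4 + 2*y^3/3 - 3*y^2/2 + 3*y + 2*sqrt(3)*log(cos(sqrt(3)*y))/3


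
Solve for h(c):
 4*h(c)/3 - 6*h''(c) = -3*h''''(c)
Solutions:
 h(c) = C1*exp(-c*sqrt(1 - sqrt(5)/3)) + C2*exp(c*sqrt(1 - sqrt(5)/3)) + C3*exp(-c*sqrt(sqrt(5)/3 + 1)) + C4*exp(c*sqrt(sqrt(5)/3 + 1))


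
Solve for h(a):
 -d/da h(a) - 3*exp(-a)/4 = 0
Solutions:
 h(a) = C1 + 3*exp(-a)/4


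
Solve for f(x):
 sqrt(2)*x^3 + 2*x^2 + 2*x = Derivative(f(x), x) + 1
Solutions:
 f(x) = C1 + sqrt(2)*x^4/4 + 2*x^3/3 + x^2 - x


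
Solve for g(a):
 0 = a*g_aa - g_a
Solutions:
 g(a) = C1 + C2*a^2


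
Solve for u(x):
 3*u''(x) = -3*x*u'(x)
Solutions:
 u(x) = C1 + C2*erf(sqrt(2)*x/2)


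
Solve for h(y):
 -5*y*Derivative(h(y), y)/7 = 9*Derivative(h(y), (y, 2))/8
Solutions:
 h(y) = C1 + C2*erf(2*sqrt(35)*y/21)


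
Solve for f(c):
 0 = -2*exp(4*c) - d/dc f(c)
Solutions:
 f(c) = C1 - exp(4*c)/2


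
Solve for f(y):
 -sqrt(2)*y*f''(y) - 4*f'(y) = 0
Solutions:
 f(y) = C1 + C2*y^(1 - 2*sqrt(2))


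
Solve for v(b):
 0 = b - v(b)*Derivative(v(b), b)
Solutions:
 v(b) = -sqrt(C1 + b^2)
 v(b) = sqrt(C1 + b^2)


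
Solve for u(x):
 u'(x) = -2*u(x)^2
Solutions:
 u(x) = 1/(C1 + 2*x)


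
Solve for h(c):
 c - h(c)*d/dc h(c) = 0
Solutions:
 h(c) = -sqrt(C1 + c^2)
 h(c) = sqrt(C1 + c^2)


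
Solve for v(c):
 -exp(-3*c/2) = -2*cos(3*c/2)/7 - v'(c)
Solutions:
 v(c) = C1 - 4*sin(3*c/2)/21 - 2*exp(-3*c/2)/3


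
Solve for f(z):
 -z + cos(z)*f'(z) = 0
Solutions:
 f(z) = C1 + Integral(z/cos(z), z)


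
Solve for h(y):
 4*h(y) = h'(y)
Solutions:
 h(y) = C1*exp(4*y)


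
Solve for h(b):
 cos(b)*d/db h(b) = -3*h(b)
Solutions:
 h(b) = C1*(sin(b) - 1)^(3/2)/(sin(b) + 1)^(3/2)


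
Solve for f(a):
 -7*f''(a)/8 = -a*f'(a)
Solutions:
 f(a) = C1 + C2*erfi(2*sqrt(7)*a/7)


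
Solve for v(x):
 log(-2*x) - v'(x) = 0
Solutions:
 v(x) = C1 + x*log(-x) + x*(-1 + log(2))


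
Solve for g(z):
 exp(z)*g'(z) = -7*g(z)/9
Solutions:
 g(z) = C1*exp(7*exp(-z)/9)


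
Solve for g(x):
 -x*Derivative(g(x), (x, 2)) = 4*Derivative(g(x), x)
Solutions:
 g(x) = C1 + C2/x^3


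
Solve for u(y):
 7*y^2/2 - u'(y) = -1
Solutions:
 u(y) = C1 + 7*y^3/6 + y


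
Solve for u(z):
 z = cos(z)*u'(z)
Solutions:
 u(z) = C1 + Integral(z/cos(z), z)


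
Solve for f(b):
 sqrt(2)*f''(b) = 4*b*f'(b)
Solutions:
 f(b) = C1 + C2*erfi(2^(1/4)*b)


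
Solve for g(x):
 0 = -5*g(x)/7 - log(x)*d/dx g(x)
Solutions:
 g(x) = C1*exp(-5*li(x)/7)


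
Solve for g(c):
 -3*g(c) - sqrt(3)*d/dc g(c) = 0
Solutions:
 g(c) = C1*exp(-sqrt(3)*c)


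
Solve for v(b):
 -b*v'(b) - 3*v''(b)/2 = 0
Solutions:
 v(b) = C1 + C2*erf(sqrt(3)*b/3)


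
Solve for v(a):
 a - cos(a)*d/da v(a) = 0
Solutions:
 v(a) = C1 + Integral(a/cos(a), a)


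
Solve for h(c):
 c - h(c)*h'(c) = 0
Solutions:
 h(c) = -sqrt(C1 + c^2)
 h(c) = sqrt(C1 + c^2)


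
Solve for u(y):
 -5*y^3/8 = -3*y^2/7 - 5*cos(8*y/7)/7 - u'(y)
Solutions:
 u(y) = C1 + 5*y^4/32 - y^3/7 - 5*sin(8*y/7)/8


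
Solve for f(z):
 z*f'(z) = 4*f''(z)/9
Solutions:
 f(z) = C1 + C2*erfi(3*sqrt(2)*z/4)


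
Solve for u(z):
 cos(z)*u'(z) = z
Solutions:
 u(z) = C1 + Integral(z/cos(z), z)


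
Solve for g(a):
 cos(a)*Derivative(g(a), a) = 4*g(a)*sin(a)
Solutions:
 g(a) = C1/cos(a)^4


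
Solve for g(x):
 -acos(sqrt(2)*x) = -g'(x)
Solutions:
 g(x) = C1 + x*acos(sqrt(2)*x) - sqrt(2)*sqrt(1 - 2*x^2)/2


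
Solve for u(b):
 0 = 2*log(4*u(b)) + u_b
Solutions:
 Integral(1/(log(_y) + 2*log(2)), (_y, u(b)))/2 = C1 - b


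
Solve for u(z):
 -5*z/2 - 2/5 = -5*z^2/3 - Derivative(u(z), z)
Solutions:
 u(z) = C1 - 5*z^3/9 + 5*z^2/4 + 2*z/5


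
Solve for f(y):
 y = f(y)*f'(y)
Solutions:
 f(y) = -sqrt(C1 + y^2)
 f(y) = sqrt(C1 + y^2)


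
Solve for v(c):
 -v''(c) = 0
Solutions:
 v(c) = C1 + C2*c


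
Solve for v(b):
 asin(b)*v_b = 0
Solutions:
 v(b) = C1


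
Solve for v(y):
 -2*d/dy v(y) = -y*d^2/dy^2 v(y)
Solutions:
 v(y) = C1 + C2*y^3


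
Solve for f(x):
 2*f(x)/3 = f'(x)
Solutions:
 f(x) = C1*exp(2*x/3)


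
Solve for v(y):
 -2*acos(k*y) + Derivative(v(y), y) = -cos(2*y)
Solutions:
 v(y) = C1 + 2*Piecewise((y*acos(k*y) - sqrt(-k^2*y^2 + 1)/k, Ne(k, 0)), (pi*y/2, True)) - sin(2*y)/2


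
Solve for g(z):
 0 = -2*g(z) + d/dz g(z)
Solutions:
 g(z) = C1*exp(2*z)


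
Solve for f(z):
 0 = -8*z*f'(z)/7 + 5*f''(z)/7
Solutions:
 f(z) = C1 + C2*erfi(2*sqrt(5)*z/5)


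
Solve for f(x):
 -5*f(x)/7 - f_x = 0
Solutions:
 f(x) = C1*exp(-5*x/7)


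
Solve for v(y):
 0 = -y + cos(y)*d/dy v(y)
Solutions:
 v(y) = C1 + Integral(y/cos(y), y)


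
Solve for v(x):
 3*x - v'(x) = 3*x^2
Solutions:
 v(x) = C1 - x^3 + 3*x^2/2


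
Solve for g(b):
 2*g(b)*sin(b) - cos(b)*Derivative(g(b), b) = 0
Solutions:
 g(b) = C1/cos(b)^2


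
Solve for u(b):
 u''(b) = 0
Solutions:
 u(b) = C1 + C2*b


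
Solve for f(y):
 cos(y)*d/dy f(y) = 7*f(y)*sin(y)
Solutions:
 f(y) = C1/cos(y)^7


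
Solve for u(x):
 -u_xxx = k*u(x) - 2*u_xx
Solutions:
 u(x) = C1*exp(x*(-(27*k/2 + sqrt((27*k - 16)^2 - 256)/2 - 8)^(1/3) + 2 - 4/(27*k/2 + sqrt((27*k - 16)^2 - 256)/2 - 8)^(1/3))/3) + C2*exp(x*((27*k/2 + sqrt((27*k - 16)^2 - 256)/2 - 8)^(1/3) - sqrt(3)*I*(27*k/2 + sqrt((27*k - 16)^2 - 256)/2 - 8)^(1/3) + 4 - 16/((-1 + sqrt(3)*I)*(27*k/2 + sqrt((27*k - 16)^2 - 256)/2 - 8)^(1/3)))/6) + C3*exp(x*((27*k/2 + sqrt((27*k - 16)^2 - 256)/2 - 8)^(1/3) + sqrt(3)*I*(27*k/2 + sqrt((27*k - 16)^2 - 256)/2 - 8)^(1/3) + 4 + 16/((1 + sqrt(3)*I)*(27*k/2 + sqrt((27*k - 16)^2 - 256)/2 - 8)^(1/3)))/6)


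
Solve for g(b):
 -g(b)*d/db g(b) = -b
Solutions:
 g(b) = -sqrt(C1 + b^2)
 g(b) = sqrt(C1 + b^2)


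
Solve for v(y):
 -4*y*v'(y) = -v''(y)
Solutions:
 v(y) = C1 + C2*erfi(sqrt(2)*y)


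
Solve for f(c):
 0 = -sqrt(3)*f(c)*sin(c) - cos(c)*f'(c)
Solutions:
 f(c) = C1*cos(c)^(sqrt(3))


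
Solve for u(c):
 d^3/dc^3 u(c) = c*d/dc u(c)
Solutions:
 u(c) = C1 + Integral(C2*airyai(c) + C3*airybi(c), c)


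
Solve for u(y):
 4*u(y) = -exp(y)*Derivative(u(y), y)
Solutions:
 u(y) = C1*exp(4*exp(-y))


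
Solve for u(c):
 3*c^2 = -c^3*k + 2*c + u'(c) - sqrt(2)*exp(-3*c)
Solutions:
 u(c) = C1 + c^4*k/4 + c^3 - c^2 - sqrt(2)*exp(-3*c)/3


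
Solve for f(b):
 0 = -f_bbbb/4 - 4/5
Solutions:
 f(b) = C1 + C2*b + C3*b^2 + C4*b^3 - 2*b^4/15


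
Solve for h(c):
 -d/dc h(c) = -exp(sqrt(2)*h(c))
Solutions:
 h(c) = sqrt(2)*(2*log(-1/(C1 + c)) - log(2))/4


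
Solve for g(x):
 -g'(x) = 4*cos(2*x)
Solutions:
 g(x) = C1 - 2*sin(2*x)


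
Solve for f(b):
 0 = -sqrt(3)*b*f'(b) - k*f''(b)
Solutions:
 f(b) = C1 + C2*sqrt(k)*erf(sqrt(2)*3^(1/4)*b*sqrt(1/k)/2)


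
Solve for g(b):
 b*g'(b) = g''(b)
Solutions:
 g(b) = C1 + C2*erfi(sqrt(2)*b/2)


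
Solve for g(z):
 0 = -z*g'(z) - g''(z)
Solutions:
 g(z) = C1 + C2*erf(sqrt(2)*z/2)


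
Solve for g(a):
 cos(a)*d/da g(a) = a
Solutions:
 g(a) = C1 + Integral(a/cos(a), a)


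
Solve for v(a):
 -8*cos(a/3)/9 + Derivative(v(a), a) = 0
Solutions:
 v(a) = C1 + 8*sin(a/3)/3


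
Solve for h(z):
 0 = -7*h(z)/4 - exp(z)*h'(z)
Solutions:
 h(z) = C1*exp(7*exp(-z)/4)


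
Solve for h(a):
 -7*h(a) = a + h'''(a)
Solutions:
 h(a) = C3*exp(-7^(1/3)*a) - a/7 + (C1*sin(sqrt(3)*7^(1/3)*a/2) + C2*cos(sqrt(3)*7^(1/3)*a/2))*exp(7^(1/3)*a/2)


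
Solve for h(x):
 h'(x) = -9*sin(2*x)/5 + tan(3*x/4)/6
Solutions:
 h(x) = C1 - 2*log(cos(3*x/4))/9 + 9*cos(2*x)/10


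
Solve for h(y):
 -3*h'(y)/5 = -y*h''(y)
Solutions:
 h(y) = C1 + C2*y^(8/5)


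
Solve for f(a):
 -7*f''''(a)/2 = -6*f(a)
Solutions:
 f(a) = C1*exp(-sqrt(2)*3^(1/4)*7^(3/4)*a/7) + C2*exp(sqrt(2)*3^(1/4)*7^(3/4)*a/7) + C3*sin(sqrt(2)*3^(1/4)*7^(3/4)*a/7) + C4*cos(sqrt(2)*3^(1/4)*7^(3/4)*a/7)


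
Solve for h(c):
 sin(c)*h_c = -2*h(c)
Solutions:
 h(c) = C1*(cos(c) + 1)/(cos(c) - 1)


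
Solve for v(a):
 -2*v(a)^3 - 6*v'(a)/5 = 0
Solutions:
 v(a) = -sqrt(6)*sqrt(-1/(C1 - 5*a))/2
 v(a) = sqrt(6)*sqrt(-1/(C1 - 5*a))/2


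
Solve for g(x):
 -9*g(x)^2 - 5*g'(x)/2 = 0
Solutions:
 g(x) = 5/(C1 + 18*x)


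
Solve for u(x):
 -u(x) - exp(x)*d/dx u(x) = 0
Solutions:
 u(x) = C1*exp(exp(-x))


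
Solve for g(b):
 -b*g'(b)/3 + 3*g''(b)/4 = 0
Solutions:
 g(b) = C1 + C2*erfi(sqrt(2)*b/3)


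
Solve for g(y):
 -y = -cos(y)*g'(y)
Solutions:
 g(y) = C1 + Integral(y/cos(y), y)


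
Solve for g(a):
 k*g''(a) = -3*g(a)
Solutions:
 g(a) = C1*exp(-sqrt(3)*a*sqrt(-1/k)) + C2*exp(sqrt(3)*a*sqrt(-1/k))


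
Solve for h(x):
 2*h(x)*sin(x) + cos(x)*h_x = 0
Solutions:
 h(x) = C1*cos(x)^2


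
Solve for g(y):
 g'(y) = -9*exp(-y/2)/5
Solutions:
 g(y) = C1 + 18*exp(-y/2)/5


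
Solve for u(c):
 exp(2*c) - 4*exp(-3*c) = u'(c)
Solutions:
 u(c) = C1 + exp(2*c)/2 + 4*exp(-3*c)/3


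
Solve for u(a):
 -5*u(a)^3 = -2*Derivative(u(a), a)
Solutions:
 u(a) = -sqrt(-1/(C1 + 5*a))
 u(a) = sqrt(-1/(C1 + 5*a))


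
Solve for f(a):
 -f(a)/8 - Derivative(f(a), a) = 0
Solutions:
 f(a) = C1*exp(-a/8)


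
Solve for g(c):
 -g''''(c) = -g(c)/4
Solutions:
 g(c) = C1*exp(-sqrt(2)*c/2) + C2*exp(sqrt(2)*c/2) + C3*sin(sqrt(2)*c/2) + C4*cos(sqrt(2)*c/2)


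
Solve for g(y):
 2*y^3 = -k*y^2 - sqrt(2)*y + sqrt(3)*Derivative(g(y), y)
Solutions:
 g(y) = C1 + sqrt(3)*k*y^3/9 + sqrt(3)*y^4/6 + sqrt(6)*y^2/6


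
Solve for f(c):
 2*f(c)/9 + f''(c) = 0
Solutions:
 f(c) = C1*sin(sqrt(2)*c/3) + C2*cos(sqrt(2)*c/3)


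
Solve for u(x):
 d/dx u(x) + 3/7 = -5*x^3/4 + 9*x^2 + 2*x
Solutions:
 u(x) = C1 - 5*x^4/16 + 3*x^3 + x^2 - 3*x/7


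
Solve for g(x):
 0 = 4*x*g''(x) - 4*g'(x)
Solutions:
 g(x) = C1 + C2*x^2


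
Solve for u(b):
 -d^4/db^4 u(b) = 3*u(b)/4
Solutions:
 u(b) = (C1*sin(3^(1/4)*b/2) + C2*cos(3^(1/4)*b/2))*exp(-3^(1/4)*b/2) + (C3*sin(3^(1/4)*b/2) + C4*cos(3^(1/4)*b/2))*exp(3^(1/4)*b/2)


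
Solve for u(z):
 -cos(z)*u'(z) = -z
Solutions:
 u(z) = C1 + Integral(z/cos(z), z)


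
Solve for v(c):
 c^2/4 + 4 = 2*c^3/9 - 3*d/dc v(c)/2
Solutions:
 v(c) = C1 + c^4/27 - c^3/18 - 8*c/3


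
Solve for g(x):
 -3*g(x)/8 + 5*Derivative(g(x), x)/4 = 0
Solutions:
 g(x) = C1*exp(3*x/10)


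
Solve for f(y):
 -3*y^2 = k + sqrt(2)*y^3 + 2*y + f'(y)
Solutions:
 f(y) = C1 - k*y - sqrt(2)*y^4/4 - y^3 - y^2


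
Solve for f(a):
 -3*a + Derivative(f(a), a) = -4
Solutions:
 f(a) = C1 + 3*a^2/2 - 4*a


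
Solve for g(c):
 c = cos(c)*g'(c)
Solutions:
 g(c) = C1 + Integral(c/cos(c), c)


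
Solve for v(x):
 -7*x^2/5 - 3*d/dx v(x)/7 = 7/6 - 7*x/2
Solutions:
 v(x) = C1 - 49*x^3/45 + 49*x^2/12 - 49*x/18


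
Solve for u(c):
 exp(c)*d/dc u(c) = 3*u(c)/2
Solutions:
 u(c) = C1*exp(-3*exp(-c)/2)


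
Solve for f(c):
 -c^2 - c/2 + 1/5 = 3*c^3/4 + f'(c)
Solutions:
 f(c) = C1 - 3*c^4/16 - c^3/3 - c^2/4 + c/5


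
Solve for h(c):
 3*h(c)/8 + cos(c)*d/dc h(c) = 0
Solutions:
 h(c) = C1*(sin(c) - 1)^(3/16)/(sin(c) + 1)^(3/16)


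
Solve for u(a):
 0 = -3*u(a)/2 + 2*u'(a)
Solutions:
 u(a) = C1*exp(3*a/4)


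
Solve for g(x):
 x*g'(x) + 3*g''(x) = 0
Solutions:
 g(x) = C1 + C2*erf(sqrt(6)*x/6)


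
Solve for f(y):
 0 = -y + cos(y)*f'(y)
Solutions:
 f(y) = C1 + Integral(y/cos(y), y)


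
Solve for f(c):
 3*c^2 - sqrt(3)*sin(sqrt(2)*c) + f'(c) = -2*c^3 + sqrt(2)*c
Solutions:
 f(c) = C1 - c^4/2 - c^3 + sqrt(2)*c^2/2 - sqrt(6)*cos(sqrt(2)*c)/2


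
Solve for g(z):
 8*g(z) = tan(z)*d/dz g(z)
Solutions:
 g(z) = C1*sin(z)^8


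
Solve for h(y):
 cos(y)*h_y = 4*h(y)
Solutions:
 h(y) = C1*(sin(y)^2 + 2*sin(y) + 1)/(sin(y)^2 - 2*sin(y) + 1)


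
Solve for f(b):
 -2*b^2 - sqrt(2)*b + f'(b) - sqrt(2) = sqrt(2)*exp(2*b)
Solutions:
 f(b) = C1 + 2*b^3/3 + sqrt(2)*b^2/2 + sqrt(2)*b + sqrt(2)*exp(2*b)/2


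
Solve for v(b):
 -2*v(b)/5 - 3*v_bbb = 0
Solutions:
 v(b) = C3*exp(-15^(2/3)*2^(1/3)*b/15) + (C1*sin(2^(1/3)*3^(1/6)*5^(2/3)*b/10) + C2*cos(2^(1/3)*3^(1/6)*5^(2/3)*b/10))*exp(15^(2/3)*2^(1/3)*b/30)


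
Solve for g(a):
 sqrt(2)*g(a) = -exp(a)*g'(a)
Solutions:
 g(a) = C1*exp(sqrt(2)*exp(-a))


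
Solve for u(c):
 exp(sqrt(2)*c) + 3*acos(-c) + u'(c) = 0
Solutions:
 u(c) = C1 - 3*c*acos(-c) - 3*sqrt(1 - c^2) - sqrt(2)*exp(sqrt(2)*c)/2


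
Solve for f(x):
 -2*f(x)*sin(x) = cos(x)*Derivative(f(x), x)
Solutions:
 f(x) = C1*cos(x)^2


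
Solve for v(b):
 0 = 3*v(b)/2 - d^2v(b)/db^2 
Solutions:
 v(b) = C1*exp(-sqrt(6)*b/2) + C2*exp(sqrt(6)*b/2)


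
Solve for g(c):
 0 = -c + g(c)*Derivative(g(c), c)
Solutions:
 g(c) = -sqrt(C1 + c^2)
 g(c) = sqrt(C1 + c^2)


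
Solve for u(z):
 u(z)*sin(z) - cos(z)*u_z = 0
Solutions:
 u(z) = C1/cos(z)


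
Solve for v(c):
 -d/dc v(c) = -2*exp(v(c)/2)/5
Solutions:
 v(c) = 2*log(-1/(C1 + 2*c)) + 2*log(10)


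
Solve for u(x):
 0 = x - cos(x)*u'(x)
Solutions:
 u(x) = C1 + Integral(x/cos(x), x)


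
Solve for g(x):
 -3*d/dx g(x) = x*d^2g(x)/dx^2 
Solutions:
 g(x) = C1 + C2/x^2


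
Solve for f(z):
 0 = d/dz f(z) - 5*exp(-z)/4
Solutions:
 f(z) = C1 - 5*exp(-z)/4


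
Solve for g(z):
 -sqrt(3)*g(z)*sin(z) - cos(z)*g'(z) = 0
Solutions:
 g(z) = C1*cos(z)^(sqrt(3))


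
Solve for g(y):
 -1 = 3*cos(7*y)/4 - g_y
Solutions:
 g(y) = C1 + y + 3*sin(7*y)/28


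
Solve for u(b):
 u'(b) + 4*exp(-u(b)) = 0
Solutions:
 u(b) = log(C1 - 4*b)


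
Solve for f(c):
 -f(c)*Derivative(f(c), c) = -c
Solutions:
 f(c) = -sqrt(C1 + c^2)
 f(c) = sqrt(C1 + c^2)


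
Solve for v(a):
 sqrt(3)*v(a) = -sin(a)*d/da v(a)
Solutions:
 v(a) = C1*(cos(a) + 1)^(sqrt(3)/2)/(cos(a) - 1)^(sqrt(3)/2)


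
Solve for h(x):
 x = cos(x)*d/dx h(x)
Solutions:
 h(x) = C1 + Integral(x/cos(x), x)


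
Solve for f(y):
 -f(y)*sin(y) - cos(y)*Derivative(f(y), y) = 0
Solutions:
 f(y) = C1*cos(y)


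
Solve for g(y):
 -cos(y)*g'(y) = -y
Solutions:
 g(y) = C1 + Integral(y/cos(y), y)


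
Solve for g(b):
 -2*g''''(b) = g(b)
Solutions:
 g(b) = (C1*sin(2^(1/4)*b/2) + C2*cos(2^(1/4)*b/2))*exp(-2^(1/4)*b/2) + (C3*sin(2^(1/4)*b/2) + C4*cos(2^(1/4)*b/2))*exp(2^(1/4)*b/2)


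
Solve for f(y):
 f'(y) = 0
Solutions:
 f(y) = C1


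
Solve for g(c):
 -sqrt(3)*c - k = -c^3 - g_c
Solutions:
 g(c) = C1 - c^4/4 + sqrt(3)*c^2/2 + c*k


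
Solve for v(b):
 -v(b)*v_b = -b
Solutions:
 v(b) = -sqrt(C1 + b^2)
 v(b) = sqrt(C1 + b^2)


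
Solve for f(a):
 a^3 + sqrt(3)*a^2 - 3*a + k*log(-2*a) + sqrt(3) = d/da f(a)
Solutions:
 f(a) = C1 + a^4/4 + sqrt(3)*a^3/3 - 3*a^2/2 + a*k*log(-a) + a*(-k + k*log(2) + sqrt(3))


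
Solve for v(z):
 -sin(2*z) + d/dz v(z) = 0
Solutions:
 v(z) = C1 - cos(2*z)/2


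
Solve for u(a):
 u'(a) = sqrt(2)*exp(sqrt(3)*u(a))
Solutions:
 u(a) = sqrt(3)*(2*log(-1/(C1 + sqrt(2)*a)) - log(3))/6


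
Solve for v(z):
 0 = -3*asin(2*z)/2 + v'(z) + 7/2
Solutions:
 v(z) = C1 + 3*z*asin(2*z)/2 - 7*z/2 + 3*sqrt(1 - 4*z^2)/4


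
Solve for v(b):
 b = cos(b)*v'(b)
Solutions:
 v(b) = C1 + Integral(b/cos(b), b)


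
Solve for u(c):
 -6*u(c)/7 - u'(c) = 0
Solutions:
 u(c) = C1*exp(-6*c/7)


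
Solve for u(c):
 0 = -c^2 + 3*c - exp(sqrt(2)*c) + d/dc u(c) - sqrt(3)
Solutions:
 u(c) = C1 + c^3/3 - 3*c^2/2 + sqrt(3)*c + sqrt(2)*exp(sqrt(2)*c)/2


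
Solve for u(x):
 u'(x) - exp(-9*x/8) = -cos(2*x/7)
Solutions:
 u(x) = C1 - 7*sin(2*x/7)/2 - 8*exp(-9*x/8)/9


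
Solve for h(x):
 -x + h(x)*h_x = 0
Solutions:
 h(x) = -sqrt(C1 + x^2)
 h(x) = sqrt(C1 + x^2)


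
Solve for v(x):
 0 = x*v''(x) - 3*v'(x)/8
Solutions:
 v(x) = C1 + C2*x^(11/8)


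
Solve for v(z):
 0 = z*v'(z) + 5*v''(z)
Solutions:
 v(z) = C1 + C2*erf(sqrt(10)*z/10)


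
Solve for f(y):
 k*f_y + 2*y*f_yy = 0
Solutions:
 f(y) = C1 + y^(1 - re(k)/2)*(C2*sin(log(y)*Abs(im(k))/2) + C3*cos(log(y)*im(k)/2))


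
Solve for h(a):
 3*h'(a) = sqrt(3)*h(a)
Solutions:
 h(a) = C1*exp(sqrt(3)*a/3)


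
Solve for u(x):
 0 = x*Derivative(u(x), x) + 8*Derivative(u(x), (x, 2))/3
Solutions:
 u(x) = C1 + C2*erf(sqrt(3)*x/4)


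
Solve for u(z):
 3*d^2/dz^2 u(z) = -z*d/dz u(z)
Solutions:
 u(z) = C1 + C2*erf(sqrt(6)*z/6)


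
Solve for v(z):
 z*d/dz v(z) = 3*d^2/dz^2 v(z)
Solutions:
 v(z) = C1 + C2*erfi(sqrt(6)*z/6)


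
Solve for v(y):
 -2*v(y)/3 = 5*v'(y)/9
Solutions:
 v(y) = C1*exp(-6*y/5)


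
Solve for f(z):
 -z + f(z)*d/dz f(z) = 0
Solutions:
 f(z) = -sqrt(C1 + z^2)
 f(z) = sqrt(C1 + z^2)


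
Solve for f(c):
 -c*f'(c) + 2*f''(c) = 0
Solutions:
 f(c) = C1 + C2*erfi(c/2)


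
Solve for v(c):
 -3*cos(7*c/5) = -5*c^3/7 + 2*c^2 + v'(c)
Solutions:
 v(c) = C1 + 5*c^4/28 - 2*c^3/3 - 15*sin(7*c/5)/7


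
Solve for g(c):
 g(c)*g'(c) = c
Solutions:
 g(c) = -sqrt(C1 + c^2)
 g(c) = sqrt(C1 + c^2)


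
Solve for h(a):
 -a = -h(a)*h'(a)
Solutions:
 h(a) = -sqrt(C1 + a^2)
 h(a) = sqrt(C1 + a^2)


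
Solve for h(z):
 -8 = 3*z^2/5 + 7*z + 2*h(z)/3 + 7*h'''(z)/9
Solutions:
 h(z) = C3*exp(-6^(1/3)*7^(2/3)*z/7) - 9*z^2/10 - 21*z/2 + (C1*sin(2^(1/3)*3^(5/6)*7^(2/3)*z/14) + C2*cos(2^(1/3)*3^(5/6)*7^(2/3)*z/14))*exp(6^(1/3)*7^(2/3)*z/14) - 12


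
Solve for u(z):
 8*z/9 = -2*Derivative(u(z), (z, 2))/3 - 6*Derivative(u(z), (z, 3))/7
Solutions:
 u(z) = C1 + C2*z + C3*exp(-7*z/9) - 2*z^3/9 + 6*z^2/7


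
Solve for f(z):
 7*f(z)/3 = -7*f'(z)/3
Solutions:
 f(z) = C1*exp(-z)


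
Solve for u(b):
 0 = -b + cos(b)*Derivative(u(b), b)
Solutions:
 u(b) = C1 + Integral(b/cos(b), b)


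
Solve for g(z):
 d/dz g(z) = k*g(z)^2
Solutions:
 g(z) = -1/(C1 + k*z)


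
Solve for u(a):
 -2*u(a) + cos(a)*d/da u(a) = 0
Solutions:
 u(a) = C1*(sin(a) + 1)/(sin(a) - 1)


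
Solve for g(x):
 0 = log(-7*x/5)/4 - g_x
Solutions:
 g(x) = C1 + x*log(-x)/4 + x*(-log(5) - 1 + log(7))/4


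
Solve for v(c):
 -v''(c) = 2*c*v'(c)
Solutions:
 v(c) = C1 + C2*erf(c)


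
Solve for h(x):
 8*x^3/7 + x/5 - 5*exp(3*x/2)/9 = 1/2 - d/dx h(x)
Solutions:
 h(x) = C1 - 2*x^4/7 - x^2/10 + x/2 + 10*exp(3*x/2)/27


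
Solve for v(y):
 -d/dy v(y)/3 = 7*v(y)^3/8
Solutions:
 v(y) = -2*sqrt(-1/(C1 - 21*y))
 v(y) = 2*sqrt(-1/(C1 - 21*y))


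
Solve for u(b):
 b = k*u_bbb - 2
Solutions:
 u(b) = C1 + C2*b + C3*b^2 + b^4/(24*k) + b^3/(3*k)


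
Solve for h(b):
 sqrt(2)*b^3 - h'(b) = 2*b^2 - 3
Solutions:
 h(b) = C1 + sqrt(2)*b^4/4 - 2*b^3/3 + 3*b


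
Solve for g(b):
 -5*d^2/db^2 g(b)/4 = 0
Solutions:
 g(b) = C1 + C2*b


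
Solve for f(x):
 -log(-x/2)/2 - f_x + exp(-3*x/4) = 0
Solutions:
 f(x) = C1 - x*log(-x)/2 + x*(log(2) + 1)/2 - 4*exp(-3*x/4)/3


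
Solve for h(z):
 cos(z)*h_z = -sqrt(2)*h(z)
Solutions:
 h(z) = C1*(sin(z) - 1)^(sqrt(2)/2)/(sin(z) + 1)^(sqrt(2)/2)


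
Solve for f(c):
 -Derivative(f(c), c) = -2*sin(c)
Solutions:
 f(c) = C1 - 2*cos(c)


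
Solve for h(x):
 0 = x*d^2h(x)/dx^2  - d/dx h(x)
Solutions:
 h(x) = C1 + C2*x^2


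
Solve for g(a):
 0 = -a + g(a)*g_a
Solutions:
 g(a) = -sqrt(C1 + a^2)
 g(a) = sqrt(C1 + a^2)


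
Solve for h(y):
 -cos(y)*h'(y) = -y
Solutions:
 h(y) = C1 + Integral(y/cos(y), y)


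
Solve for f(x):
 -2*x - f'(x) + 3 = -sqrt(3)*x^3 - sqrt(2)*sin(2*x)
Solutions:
 f(x) = C1 + sqrt(3)*x^4/4 - x^2 + 3*x - sqrt(2)*cos(2*x)/2


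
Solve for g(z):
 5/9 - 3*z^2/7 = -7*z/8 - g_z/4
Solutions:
 g(z) = C1 + 4*z^3/7 - 7*z^2/4 - 20*z/9


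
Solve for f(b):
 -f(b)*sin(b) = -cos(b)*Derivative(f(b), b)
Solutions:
 f(b) = C1/cos(b)


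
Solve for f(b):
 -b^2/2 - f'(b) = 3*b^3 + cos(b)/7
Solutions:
 f(b) = C1 - 3*b^4/4 - b^3/6 - sin(b)/7


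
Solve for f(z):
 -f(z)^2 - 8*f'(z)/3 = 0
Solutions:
 f(z) = 8/(C1 + 3*z)


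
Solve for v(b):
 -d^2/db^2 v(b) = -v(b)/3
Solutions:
 v(b) = C1*exp(-sqrt(3)*b/3) + C2*exp(sqrt(3)*b/3)


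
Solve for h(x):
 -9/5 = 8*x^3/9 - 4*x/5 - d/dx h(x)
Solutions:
 h(x) = C1 + 2*x^4/9 - 2*x^2/5 + 9*x/5


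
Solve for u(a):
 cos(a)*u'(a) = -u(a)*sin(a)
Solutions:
 u(a) = C1*cos(a)


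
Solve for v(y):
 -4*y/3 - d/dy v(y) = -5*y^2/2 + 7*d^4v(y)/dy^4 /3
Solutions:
 v(y) = C1 + C4*exp(-3^(1/3)*7^(2/3)*y/7) + 5*y^3/6 - 2*y^2/3 + (C2*sin(3^(5/6)*7^(2/3)*y/14) + C3*cos(3^(5/6)*7^(2/3)*y/14))*exp(3^(1/3)*7^(2/3)*y/14)


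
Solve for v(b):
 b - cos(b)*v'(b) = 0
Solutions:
 v(b) = C1 + Integral(b/cos(b), b)


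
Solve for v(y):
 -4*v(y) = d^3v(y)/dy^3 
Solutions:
 v(y) = C3*exp(-2^(2/3)*y) + (C1*sin(2^(2/3)*sqrt(3)*y/2) + C2*cos(2^(2/3)*sqrt(3)*y/2))*exp(2^(2/3)*y/2)


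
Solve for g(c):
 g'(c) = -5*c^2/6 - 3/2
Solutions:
 g(c) = C1 - 5*c^3/18 - 3*c/2


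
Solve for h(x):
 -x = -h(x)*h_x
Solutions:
 h(x) = -sqrt(C1 + x^2)
 h(x) = sqrt(C1 + x^2)


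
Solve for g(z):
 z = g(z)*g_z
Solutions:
 g(z) = -sqrt(C1 + z^2)
 g(z) = sqrt(C1 + z^2)


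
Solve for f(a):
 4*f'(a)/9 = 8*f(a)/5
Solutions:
 f(a) = C1*exp(18*a/5)


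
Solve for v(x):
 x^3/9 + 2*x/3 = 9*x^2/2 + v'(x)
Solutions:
 v(x) = C1 + x^4/36 - 3*x^3/2 + x^2/3


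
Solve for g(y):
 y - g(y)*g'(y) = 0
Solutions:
 g(y) = -sqrt(C1 + y^2)
 g(y) = sqrt(C1 + y^2)


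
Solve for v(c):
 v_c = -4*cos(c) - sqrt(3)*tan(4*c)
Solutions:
 v(c) = C1 + sqrt(3)*log(cos(4*c))/4 - 4*sin(c)


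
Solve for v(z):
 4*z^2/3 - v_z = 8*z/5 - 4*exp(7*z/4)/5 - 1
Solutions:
 v(z) = C1 + 4*z^3/9 - 4*z^2/5 + z + 16*exp(7*z/4)/35


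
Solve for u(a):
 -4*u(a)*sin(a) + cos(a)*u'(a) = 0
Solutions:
 u(a) = C1/cos(a)^4


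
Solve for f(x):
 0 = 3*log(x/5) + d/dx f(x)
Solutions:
 f(x) = C1 - 3*x*log(x) + 3*x + x*log(125)


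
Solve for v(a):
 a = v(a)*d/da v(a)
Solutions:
 v(a) = -sqrt(C1 + a^2)
 v(a) = sqrt(C1 + a^2)


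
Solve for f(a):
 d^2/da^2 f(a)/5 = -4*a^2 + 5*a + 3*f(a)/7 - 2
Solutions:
 f(a) = C1*exp(-sqrt(105)*a/7) + C2*exp(sqrt(105)*a/7) + 28*a^2/3 - 35*a/3 + 602/45
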